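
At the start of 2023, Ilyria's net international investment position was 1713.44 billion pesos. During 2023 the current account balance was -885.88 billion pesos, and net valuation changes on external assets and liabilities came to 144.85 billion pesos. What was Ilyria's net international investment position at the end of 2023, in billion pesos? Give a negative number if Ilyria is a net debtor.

Change in NIIP = current account + net valuation change = -885.88 + 144.85 = -741.03
End-of-year NIIP = 1713.44 + (-741.03) = 972.41

972.41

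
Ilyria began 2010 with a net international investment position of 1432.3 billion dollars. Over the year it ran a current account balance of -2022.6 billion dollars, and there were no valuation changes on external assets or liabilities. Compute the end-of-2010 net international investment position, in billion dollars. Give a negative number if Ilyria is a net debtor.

With no valuation effects, change in NIIP = current account = -2022.6
End-of-year NIIP = 1432.3 + (-2022.6) = -590.3

-590.3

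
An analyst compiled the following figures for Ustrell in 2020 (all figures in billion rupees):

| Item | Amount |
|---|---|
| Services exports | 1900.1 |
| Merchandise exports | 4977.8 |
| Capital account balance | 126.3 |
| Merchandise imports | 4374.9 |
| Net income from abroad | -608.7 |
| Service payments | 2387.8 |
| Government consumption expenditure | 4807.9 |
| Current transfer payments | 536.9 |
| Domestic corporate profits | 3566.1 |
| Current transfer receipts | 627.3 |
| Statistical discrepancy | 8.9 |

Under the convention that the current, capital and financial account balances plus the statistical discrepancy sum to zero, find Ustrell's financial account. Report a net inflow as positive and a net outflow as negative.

Goods balance = 4977.8 - 4374.9 = 602.9
Services balance = 1900.1 - 2387.8 = -487.7
Trade balance (goods + services) = 602.9 + (-487.7) = 115.2
Net primary income = -608.7
Net secondary income = 627.3 - 536.9 = 90.4
Current account = 115.2 + (-608.7) + 90.4 = -403.1
Financial account = -(-403.1 + 126.3 + 8.9) = 267.9

267.9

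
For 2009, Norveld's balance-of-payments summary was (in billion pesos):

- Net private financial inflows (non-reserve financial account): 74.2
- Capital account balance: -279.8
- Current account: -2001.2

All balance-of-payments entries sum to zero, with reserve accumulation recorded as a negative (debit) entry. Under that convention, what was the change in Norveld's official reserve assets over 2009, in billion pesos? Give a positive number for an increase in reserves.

-2206.8

Official reserve transactions balance = -((-2001.2) + (-279.8) + 74.2) = 2206.8
An accumulation of reserves is recorded as a debit (negative entry), so the change in the stock of reserves is the negative of that balance.
Change in official reserves = -(2206.8) = -2206.8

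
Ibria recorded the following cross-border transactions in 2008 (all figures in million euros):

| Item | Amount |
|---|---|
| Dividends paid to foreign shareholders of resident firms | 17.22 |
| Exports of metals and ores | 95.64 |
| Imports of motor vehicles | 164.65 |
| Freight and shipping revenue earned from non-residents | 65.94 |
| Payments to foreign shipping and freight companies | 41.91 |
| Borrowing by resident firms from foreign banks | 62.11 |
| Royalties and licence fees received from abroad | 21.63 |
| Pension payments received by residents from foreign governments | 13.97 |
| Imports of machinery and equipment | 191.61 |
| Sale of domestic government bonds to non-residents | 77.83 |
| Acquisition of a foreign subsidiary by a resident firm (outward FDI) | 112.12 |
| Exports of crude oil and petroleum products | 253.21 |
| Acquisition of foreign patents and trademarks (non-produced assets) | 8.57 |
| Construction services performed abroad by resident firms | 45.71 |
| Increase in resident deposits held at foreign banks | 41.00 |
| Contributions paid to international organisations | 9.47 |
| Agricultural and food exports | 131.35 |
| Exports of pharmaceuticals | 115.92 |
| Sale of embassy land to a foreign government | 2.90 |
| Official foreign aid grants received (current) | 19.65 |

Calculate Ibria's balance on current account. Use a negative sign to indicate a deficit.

Goods: 131.35 + 95.64 - 164.65 + 115.92 + 253.21 - 191.61 = 239.86
Services: -41.91 + 65.94 + 45.71 + 21.63 = 91.37
Primary income: -17.22
Secondary income: -9.47 + 19.65 + 13.97 = 24.15
Current account = 239.86 + 91.37 + (-17.22) + 24.15 = 338.16
(Excluded from the current account — financial account: borrowing by resident firms from foreign banks 62.11, sale of domestic government bonds to non-residents 77.83, acquisition of a foreign subsidiary by a resident firm (outward FDI) 112.12, increase in resident deposits held at foreign banks 41.00; capital account: acquisition of foreign patents and trademarks (non-produced assets) 8.57, sale of embassy land to a foreign government 2.90.)

338.16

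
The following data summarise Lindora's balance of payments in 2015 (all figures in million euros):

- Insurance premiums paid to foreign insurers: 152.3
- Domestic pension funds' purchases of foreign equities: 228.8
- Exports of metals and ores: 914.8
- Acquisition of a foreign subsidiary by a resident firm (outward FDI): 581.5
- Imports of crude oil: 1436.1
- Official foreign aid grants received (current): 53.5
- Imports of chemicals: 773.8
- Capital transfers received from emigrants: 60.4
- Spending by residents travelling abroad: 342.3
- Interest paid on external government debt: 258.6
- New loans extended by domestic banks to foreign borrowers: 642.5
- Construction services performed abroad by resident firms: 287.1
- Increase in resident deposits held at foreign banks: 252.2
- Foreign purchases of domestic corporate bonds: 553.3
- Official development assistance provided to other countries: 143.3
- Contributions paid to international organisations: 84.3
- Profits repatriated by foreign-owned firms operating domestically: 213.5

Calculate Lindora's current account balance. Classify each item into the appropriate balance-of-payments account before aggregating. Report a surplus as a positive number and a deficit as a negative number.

Goods: 914.8 - 1436.1 - 773.8 = -1295.1
Services: -152.3 - 342.3 + 287.1 = -207.5
Primary income: -258.6 - 213.5 = -472.1
Secondary income: 53.5 - 143.3 - 84.3 = -174.1
Current account = (-1295.1) + (-207.5) + (-472.1) + (-174.1) = -2148.8
(Excluded from the current account — financial account: domestic pension funds' purchases of foreign equities 228.8, acquisition of a foreign subsidiary by a resident firm (outward FDI) 581.5, new loans extended by domestic banks to foreign borrowers 642.5, increase in resident deposits held at foreign banks 252.2, foreign purchases of domestic corporate bonds 553.3; capital account: capital transfers received from emigrants 60.4.)

-2148.8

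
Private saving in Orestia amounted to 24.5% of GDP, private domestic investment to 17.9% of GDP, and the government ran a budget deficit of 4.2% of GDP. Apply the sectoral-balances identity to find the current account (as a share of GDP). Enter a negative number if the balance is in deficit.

By the sectoral-balances identity, CA = (S_private - I) + (T - G).
Private balance = 24.5 - 17.9 = 6.6
Government balance (T - G) = -4.2
CA = 6.6 + (-4.2) = 2.4

2.4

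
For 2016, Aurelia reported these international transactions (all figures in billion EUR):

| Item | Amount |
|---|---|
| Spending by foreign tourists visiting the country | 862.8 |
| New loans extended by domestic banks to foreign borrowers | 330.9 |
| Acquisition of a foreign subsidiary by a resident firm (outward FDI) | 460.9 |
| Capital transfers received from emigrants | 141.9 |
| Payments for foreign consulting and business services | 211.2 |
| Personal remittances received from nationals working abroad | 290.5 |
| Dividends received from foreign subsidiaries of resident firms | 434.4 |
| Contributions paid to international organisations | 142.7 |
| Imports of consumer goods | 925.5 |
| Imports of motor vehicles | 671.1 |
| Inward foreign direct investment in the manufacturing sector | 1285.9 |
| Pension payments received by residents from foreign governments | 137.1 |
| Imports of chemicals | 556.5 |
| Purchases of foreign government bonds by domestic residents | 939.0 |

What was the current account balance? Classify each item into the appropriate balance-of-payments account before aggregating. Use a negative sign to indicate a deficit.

-782.2

Goods: -925.5 - 556.5 - 671.1 = -2153.1
Services: -211.2 + 862.8 = 651.6
Primary income: 434.4
Secondary income: 137.1 + 290.5 - 142.7 = 284.9
Current account = (-2153.1) + 651.6 + 434.4 + 284.9 = -782.2
(Excluded from the current account — financial account: new loans extended by domestic banks to foreign borrowers 330.9, acquisition of a foreign subsidiary by a resident firm (outward FDI) 460.9, inward foreign direct investment in the manufacturing sector 1285.9, purchases of foreign government bonds by domestic residents 939.0; capital account: capital transfers received from emigrants 141.9.)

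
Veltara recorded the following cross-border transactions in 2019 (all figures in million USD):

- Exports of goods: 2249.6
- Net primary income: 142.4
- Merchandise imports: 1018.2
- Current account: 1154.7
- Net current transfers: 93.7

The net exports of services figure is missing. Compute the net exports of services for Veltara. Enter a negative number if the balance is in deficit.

-312.8

Current account = goods balance + services balance + net primary income + net secondary income
Sum of the known components = 1467.5
Net exports of services = CA - (known components) = 1154.7 - 1467.5 = -312.8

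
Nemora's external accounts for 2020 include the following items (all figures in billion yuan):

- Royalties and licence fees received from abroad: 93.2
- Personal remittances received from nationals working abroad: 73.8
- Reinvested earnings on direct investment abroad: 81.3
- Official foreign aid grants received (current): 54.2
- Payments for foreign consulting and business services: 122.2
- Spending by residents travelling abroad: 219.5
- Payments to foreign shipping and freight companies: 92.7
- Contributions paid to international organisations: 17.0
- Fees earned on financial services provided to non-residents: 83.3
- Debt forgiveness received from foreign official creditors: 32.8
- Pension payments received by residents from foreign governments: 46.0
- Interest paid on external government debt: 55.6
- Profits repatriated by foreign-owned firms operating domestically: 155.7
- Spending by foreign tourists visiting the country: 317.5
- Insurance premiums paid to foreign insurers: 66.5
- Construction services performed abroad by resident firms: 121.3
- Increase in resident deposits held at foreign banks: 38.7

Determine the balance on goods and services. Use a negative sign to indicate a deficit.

Services: -92.7 - 219.5 - 66.5 + 317.5 + 83.3 + 93.2 - 122.2 + 121.3 = 114.4
Trade balance = 0.0 + 114.4 = 114.4
(Excluded from the trade balance — secondary income: personal remittances received from nationals working abroad 73.8, official foreign aid grants received (current) 54.2, contributions paid to international organisations 17.0, pension payments received by residents from foreign governments 46.0; primary income: reinvested earnings on direct investment abroad 81.3, interest paid on external government debt 55.6, profits repatriated by foreign-owned firms operating domestically 155.7; capital account: debt forgiveness received from foreign official creditors 32.8; financial account: increase in resident deposits held at foreign banks 38.7.)

114.4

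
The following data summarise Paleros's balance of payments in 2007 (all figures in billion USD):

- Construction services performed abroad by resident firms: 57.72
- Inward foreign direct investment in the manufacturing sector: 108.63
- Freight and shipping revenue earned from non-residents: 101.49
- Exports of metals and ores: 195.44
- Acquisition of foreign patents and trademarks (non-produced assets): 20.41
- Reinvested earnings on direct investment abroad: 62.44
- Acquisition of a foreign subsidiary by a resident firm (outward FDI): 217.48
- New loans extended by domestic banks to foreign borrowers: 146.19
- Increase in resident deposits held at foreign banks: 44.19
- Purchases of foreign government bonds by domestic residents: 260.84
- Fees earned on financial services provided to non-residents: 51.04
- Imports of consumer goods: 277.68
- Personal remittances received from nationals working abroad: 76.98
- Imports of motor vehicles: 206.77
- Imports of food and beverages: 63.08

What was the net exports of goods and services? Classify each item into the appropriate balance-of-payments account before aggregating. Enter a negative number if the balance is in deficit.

-141.84

Goods: -277.68 - 206.77 + 195.44 - 63.08 = -352.09
Services: 51.04 + 57.72 + 101.49 = 210.25
Trade balance = -352.09 + 210.25 = -141.84
(Excluded from the trade balance — financial account: inward foreign direct investment in the manufacturing sector 108.63, acquisition of a foreign subsidiary by a resident firm (outward FDI) 217.48, new loans extended by domestic banks to foreign borrowers 146.19, increase in resident deposits held at foreign banks 44.19, purchases of foreign government bonds by domestic residents 260.84; capital account: acquisition of foreign patents and trademarks (non-produced assets) 20.41; primary income: reinvested earnings on direct investment abroad 62.44; secondary income: personal remittances received from nationals working abroad 76.98.)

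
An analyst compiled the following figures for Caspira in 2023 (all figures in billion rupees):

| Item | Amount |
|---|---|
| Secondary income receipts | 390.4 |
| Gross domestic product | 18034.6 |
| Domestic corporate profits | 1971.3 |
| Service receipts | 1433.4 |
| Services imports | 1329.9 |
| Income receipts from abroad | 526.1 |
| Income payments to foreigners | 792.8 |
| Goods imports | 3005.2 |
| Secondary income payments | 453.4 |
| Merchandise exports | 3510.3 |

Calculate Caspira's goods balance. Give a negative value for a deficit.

505.1

Goods balance = 3510.3 - 3005.2 = 505.1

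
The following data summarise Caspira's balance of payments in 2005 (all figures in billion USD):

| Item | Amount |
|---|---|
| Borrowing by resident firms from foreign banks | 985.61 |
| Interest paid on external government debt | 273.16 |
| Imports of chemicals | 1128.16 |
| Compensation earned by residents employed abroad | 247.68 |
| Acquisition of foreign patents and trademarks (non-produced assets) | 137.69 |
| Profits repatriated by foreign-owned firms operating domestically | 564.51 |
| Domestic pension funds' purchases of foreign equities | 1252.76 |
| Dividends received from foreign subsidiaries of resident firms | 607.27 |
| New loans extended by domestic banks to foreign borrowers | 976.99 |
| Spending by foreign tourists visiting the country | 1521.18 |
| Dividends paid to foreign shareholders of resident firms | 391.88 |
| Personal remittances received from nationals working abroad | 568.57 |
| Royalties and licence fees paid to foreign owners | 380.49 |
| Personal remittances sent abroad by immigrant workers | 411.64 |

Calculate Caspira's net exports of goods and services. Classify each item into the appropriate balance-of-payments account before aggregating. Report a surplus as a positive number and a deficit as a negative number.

Goods: -1128.16
Services: -380.49 + 1521.18 = 1140.69
Trade balance = -1128.16 + 1140.69 = 12.53
(Excluded from the trade balance — financial account: borrowing by resident firms from foreign banks 985.61, domestic pension funds' purchases of foreign equities 1252.76, new loans extended by domestic banks to foreign borrowers 976.99; primary income: interest paid on external government debt 273.16, compensation earned by residents employed abroad 247.68, profits repatriated by foreign-owned firms operating domestically 564.51, dividends received from foreign subsidiaries of resident firms 607.27, dividends paid to foreign shareholders of resident firms 391.88; capital account: acquisition of foreign patents and trademarks (non-produced assets) 137.69; secondary income: personal remittances received from nationals working abroad 568.57, personal remittances sent abroad by immigrant workers 411.64.)

12.53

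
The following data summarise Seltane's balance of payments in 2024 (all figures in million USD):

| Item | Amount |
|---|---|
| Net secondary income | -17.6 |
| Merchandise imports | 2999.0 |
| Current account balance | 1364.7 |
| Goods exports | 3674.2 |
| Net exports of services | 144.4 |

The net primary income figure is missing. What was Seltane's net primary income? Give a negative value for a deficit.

562.7

Current account = goods balance + services balance + net primary income + net secondary income
Sum of the known components = 802.0
Net primary income = CA - (known components) = 1364.7 - 802.0 = 562.7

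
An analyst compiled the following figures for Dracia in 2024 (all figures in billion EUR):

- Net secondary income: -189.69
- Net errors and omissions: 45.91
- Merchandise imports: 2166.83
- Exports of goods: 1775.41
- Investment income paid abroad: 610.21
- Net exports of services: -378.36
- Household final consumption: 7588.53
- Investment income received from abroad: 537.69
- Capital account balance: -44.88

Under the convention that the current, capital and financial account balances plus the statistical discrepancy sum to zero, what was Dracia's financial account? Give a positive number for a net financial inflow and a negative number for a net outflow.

Goods balance = 1775.41 - 2166.83 = -391.42
Services balance = -378.36
Trade balance (goods + services) = -391.42 + (-378.36) = -769.78
Net primary income = 537.69 - 610.21 = -72.52
Net secondary income = -189.69
Current account = -769.78 + (-72.52) + (-189.69) = -1031.99
Financial account = -(-1031.99 + (-44.88) + 45.91) = 1030.96

1030.96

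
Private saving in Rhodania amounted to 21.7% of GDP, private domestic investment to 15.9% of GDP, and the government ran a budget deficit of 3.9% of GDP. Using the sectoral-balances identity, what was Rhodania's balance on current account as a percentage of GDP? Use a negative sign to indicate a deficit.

1.9

By the sectoral-balances identity, CA = (S_private - I) + (T - G).
Private balance = 21.7 - 15.9 = 5.8
Government balance (T - G) = -3.9
CA = 5.8 + (-3.9) = 1.9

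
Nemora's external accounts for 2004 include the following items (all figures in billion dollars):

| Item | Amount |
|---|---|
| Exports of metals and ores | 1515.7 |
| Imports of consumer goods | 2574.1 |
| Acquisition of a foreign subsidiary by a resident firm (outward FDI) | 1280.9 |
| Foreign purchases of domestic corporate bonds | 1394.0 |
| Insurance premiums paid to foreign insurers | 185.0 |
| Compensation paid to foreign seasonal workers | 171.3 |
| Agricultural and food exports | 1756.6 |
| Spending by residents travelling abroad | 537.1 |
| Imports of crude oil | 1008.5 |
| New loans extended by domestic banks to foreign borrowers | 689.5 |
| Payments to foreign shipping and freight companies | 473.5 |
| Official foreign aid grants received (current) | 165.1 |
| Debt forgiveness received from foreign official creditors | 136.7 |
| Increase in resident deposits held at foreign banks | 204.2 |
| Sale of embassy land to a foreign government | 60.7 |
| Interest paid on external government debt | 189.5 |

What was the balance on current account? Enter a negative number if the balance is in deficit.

-1701.6

Goods: 1756.6 - 2574.1 + 1515.7 - 1008.5 = -310.3
Services: -185.0 - 473.5 - 537.1 = -1195.6
Primary income: -171.3 - 189.5 = -360.8
Secondary income: 165.1
Current account = (-310.3) + (-1195.6) + (-360.8) + 165.1 = -1701.6
(Excluded from the current account — financial account: acquisition of a foreign subsidiary by a resident firm (outward FDI) 1280.9, foreign purchases of domestic corporate bonds 1394.0, new loans extended by domestic banks to foreign borrowers 689.5, increase in resident deposits held at foreign banks 204.2; capital account: debt forgiveness received from foreign official creditors 136.7, sale of embassy land to a foreign government 60.7.)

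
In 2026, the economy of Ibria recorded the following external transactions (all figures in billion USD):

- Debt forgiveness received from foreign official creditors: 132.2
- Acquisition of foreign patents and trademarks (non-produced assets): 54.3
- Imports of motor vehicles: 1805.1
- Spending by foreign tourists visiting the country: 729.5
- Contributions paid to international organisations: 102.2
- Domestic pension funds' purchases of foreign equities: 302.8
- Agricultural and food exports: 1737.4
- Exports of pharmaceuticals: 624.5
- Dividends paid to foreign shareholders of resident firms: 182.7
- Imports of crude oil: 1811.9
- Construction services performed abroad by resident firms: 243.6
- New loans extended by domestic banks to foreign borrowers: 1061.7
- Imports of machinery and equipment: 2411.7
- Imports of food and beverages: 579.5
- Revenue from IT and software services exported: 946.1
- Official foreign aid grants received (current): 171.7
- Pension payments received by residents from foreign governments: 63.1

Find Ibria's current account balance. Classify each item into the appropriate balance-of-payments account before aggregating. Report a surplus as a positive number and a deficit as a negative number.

-2377.2

Goods: -2411.7 - 1805.1 - 579.5 - 1811.9 + 624.5 + 1737.4 = -4246.3
Services: 243.6 + 946.1 + 729.5 = 1919.2
Primary income: -182.7
Secondary income: -102.2 + 63.1 + 171.7 = 132.6
Current account = (-4246.3) + 1919.2 + (-182.7) + 132.6 = -2377.2
(Excluded from the current account — capital account: debt forgiveness received from foreign official creditors 132.2, acquisition of foreign patents and trademarks (non-produced assets) 54.3; financial account: domestic pension funds' purchases of foreign equities 302.8, new loans extended by domestic banks to foreign borrowers 1061.7.)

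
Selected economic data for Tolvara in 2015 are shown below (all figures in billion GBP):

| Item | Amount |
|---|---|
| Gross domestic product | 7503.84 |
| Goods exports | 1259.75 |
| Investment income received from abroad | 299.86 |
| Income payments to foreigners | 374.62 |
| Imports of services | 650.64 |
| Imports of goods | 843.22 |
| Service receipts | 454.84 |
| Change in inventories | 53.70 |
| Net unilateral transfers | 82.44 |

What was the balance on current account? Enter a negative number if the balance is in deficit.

Goods balance = 1259.75 - 843.22 = 416.53
Services balance = 454.84 - 650.64 = -195.80
Trade balance (goods + services) = 416.53 + (-195.80) = 220.73
Net primary income = 299.86 - 374.62 = -74.76
Net secondary income = 82.44
Current account = 220.73 + (-74.76) + 82.44 = 228.41

228.41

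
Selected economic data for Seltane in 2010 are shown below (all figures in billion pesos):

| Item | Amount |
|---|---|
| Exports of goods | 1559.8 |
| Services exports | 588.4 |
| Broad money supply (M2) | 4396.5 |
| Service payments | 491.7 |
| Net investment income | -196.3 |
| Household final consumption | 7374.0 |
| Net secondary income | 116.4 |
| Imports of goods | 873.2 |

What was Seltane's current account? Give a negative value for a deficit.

Goods balance = 1559.8 - 873.2 = 686.6
Services balance = 588.4 - 491.7 = 96.7
Trade balance (goods + services) = 686.6 + 96.7 = 783.3
Net primary income = -196.3
Net secondary income = 116.4
Current account = 783.3 + (-196.3) + 116.4 = 703.4

703.4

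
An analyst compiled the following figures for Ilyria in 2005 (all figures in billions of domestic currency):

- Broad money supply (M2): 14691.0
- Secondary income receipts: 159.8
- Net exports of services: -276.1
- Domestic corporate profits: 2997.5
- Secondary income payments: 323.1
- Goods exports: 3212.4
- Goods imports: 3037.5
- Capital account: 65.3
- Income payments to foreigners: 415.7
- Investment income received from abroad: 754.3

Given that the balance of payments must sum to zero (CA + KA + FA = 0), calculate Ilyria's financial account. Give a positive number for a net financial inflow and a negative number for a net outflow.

-139.4

Goods balance = 3212.4 - 3037.5 = 174.9
Services balance = -276.1
Trade balance (goods + services) = 174.9 + (-276.1) = -101.2
Net primary income = 754.3 - 415.7 = 338.6
Net secondary income = 159.8 - 323.1 = -163.3
Current account = -101.2 + 338.6 + (-163.3) = 74.1
Financial account = -(74.1 + 65.3) = -139.4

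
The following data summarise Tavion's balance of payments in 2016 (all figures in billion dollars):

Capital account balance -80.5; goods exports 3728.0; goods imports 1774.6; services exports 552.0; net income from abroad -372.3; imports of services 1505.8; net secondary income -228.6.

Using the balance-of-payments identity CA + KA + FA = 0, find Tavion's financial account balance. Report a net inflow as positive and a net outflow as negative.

Goods balance = 3728.0 - 1774.6 = 1953.4
Services balance = 552.0 - 1505.8 = -953.8
Trade balance (goods + services) = 1953.4 + (-953.8) = 999.6
Net primary income = -372.3
Net secondary income = -228.6
Current account = 999.6 + (-372.3) + (-228.6) = 398.7
Financial account = -(398.7 + (-80.5)) = -318.2

-318.2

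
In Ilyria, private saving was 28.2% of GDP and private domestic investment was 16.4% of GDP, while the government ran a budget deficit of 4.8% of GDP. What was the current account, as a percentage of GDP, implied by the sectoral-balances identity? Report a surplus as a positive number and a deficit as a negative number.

7.0

By the sectoral-balances identity, CA = (S_private - I) + (T - G).
Private balance = 28.2 - 16.4 = 11.8
Government balance (T - G) = -4.8
CA = 11.8 + (-4.8) = 7.0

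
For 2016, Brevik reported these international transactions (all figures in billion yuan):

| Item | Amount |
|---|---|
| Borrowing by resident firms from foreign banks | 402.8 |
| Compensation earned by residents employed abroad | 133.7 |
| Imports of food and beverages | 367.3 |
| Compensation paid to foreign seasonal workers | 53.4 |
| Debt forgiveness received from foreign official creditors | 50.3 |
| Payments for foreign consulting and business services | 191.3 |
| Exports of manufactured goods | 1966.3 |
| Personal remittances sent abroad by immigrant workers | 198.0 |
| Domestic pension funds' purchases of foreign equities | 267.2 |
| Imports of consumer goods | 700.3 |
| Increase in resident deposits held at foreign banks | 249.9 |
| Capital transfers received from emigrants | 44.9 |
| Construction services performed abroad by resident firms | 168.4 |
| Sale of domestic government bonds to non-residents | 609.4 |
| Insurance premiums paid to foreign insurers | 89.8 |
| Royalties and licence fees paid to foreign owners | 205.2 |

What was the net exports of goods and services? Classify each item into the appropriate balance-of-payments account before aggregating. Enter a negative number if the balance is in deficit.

Goods: -367.3 - 700.3 + 1966.3 = 898.7
Services: -89.8 - 205.2 + 168.4 - 191.3 = -317.9
Trade balance = 898.7 + (-317.9) = 580.8
(Excluded from the trade balance — financial account: borrowing by resident firms from foreign banks 402.8, domestic pension funds' purchases of foreign equities 267.2, increase in resident deposits held at foreign banks 249.9, sale of domestic government bonds to non-residents 609.4; primary income: compensation earned by residents employed abroad 133.7, compensation paid to foreign seasonal workers 53.4; capital account: debt forgiveness received from foreign official creditors 50.3, capital transfers received from emigrants 44.9; secondary income: personal remittances sent abroad by immigrant workers 198.0.)

580.8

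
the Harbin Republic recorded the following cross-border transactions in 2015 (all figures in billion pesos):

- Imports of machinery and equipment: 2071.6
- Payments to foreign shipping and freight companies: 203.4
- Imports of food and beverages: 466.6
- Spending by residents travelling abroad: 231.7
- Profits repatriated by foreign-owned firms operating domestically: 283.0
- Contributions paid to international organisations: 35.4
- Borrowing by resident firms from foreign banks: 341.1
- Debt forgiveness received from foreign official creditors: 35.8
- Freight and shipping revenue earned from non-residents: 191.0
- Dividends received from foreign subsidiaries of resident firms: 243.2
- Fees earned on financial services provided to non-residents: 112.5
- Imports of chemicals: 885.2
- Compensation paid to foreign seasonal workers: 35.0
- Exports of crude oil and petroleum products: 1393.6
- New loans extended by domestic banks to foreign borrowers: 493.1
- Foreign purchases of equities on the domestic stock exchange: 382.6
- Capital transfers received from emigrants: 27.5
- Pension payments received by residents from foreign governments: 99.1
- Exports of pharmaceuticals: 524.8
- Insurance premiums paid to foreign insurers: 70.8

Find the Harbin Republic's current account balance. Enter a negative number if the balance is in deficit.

-1718.5

Goods: -2071.6 + 1393.6 + 524.8 - 885.2 - 466.6 = -1505.0
Services: 112.5 - 70.8 - 203.4 - 231.7 + 191.0 = -202.4
Primary income: 243.2 - 35.0 - 283.0 = -74.8
Secondary income: -35.4 + 99.1 = 63.7
Current account = (-1505.0) + (-202.4) + (-74.8) + 63.7 = -1718.5
(Excluded from the current account — financial account: borrowing by resident firms from foreign banks 341.1, new loans extended by domestic banks to foreign borrowers 493.1, foreign purchases of equities on the domestic stock exchange 382.6; capital account: debt forgiveness received from foreign official creditors 35.8, capital transfers received from emigrants 27.5.)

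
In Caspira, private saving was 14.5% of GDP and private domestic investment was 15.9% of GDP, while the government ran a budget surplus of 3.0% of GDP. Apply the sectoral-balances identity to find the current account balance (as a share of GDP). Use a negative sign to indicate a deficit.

1.6

By the sectoral-balances identity, CA = (S_private - I) + (T - G).
Private balance = 14.5 - 15.9 = -1.4
Government balance (T - G) = 3.0
CA = -1.4 + 3.0 = 1.6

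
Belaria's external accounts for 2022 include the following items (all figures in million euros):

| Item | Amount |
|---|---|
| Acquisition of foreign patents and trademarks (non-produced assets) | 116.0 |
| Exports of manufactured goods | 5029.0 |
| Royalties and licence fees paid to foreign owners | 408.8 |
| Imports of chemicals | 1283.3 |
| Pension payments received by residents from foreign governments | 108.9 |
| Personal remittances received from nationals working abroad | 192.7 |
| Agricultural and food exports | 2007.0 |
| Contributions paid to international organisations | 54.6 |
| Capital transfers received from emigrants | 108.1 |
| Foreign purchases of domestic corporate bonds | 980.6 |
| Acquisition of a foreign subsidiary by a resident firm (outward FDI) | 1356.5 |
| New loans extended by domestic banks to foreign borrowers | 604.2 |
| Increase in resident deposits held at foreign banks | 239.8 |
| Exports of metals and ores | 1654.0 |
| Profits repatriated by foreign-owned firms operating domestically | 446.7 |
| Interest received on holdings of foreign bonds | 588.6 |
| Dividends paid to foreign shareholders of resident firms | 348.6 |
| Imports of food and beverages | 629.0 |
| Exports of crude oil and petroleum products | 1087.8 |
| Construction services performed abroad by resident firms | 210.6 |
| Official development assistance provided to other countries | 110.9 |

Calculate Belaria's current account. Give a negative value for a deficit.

Goods: -629.0 + 1654.0 + 2007.0 - 1283.3 + 1087.8 + 5029.0 = 7865.5
Services: -408.8 + 210.6 = -198.2
Primary income: -446.7 - 348.6 + 588.6 = -206.7
Secondary income: -54.6 + 108.9 - 110.9 + 192.7 = 136.1
Current account = 7865.5 + (-198.2) + (-206.7) + 136.1 = 7596.7
(Excluded from the current account — capital account: acquisition of foreign patents and trademarks (non-produced assets) 116.0, capital transfers received from emigrants 108.1; financial account: foreign purchases of domestic corporate bonds 980.6, acquisition of a foreign subsidiary by a resident firm (outward FDI) 1356.5, new loans extended by domestic banks to foreign borrowers 604.2, increase in resident deposits held at foreign banks 239.8.)

7596.7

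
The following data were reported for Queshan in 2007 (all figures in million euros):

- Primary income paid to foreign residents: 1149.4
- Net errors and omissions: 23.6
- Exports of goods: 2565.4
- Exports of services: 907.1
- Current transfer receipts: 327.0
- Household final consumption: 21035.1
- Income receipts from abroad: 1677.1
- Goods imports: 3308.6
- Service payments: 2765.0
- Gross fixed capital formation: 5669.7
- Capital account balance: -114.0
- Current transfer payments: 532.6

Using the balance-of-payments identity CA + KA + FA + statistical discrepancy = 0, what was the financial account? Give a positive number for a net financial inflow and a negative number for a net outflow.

Goods balance = 2565.4 - 3308.6 = -743.2
Services balance = 907.1 - 2765.0 = -1857.9
Trade balance (goods + services) = -743.2 + (-1857.9) = -2601.1
Net primary income = 1677.1 - 1149.4 = 527.7
Net secondary income = 327.0 - 532.6 = -205.6
Current account = -2601.1 + 527.7 + (-205.6) = -2279.0
Financial account = -(-2279.0 + (-114.0) + 23.6) = 2369.4

2369.4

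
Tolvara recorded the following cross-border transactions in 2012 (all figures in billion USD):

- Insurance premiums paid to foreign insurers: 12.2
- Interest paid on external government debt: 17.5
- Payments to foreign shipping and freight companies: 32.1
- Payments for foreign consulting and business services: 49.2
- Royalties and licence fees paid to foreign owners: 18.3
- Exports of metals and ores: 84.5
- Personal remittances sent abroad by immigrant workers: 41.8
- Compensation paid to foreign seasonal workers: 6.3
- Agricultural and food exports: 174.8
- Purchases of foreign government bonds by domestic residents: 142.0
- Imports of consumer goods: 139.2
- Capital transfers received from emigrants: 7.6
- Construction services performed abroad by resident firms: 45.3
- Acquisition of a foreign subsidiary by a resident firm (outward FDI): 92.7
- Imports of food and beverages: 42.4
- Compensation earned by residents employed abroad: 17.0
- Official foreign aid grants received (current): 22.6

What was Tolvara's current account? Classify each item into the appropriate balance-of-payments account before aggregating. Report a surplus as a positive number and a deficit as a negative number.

-14.8

Goods: -42.4 + 84.5 + 174.8 - 139.2 = 77.7
Services: -49.2 - 32.1 - 18.3 - 12.2 + 45.3 = -66.5
Primary income: -17.5 - 6.3 + 17.0 = -6.8
Secondary income: -41.8 + 22.6 = -19.2
Current account = 77.7 + (-66.5) + (-6.8) + (-19.2) = -14.8
(Excluded from the current account — financial account: purchases of foreign government bonds by domestic residents 142.0, acquisition of a foreign subsidiary by a resident firm (outward FDI) 92.7; capital account: capital transfers received from emigrants 7.6.)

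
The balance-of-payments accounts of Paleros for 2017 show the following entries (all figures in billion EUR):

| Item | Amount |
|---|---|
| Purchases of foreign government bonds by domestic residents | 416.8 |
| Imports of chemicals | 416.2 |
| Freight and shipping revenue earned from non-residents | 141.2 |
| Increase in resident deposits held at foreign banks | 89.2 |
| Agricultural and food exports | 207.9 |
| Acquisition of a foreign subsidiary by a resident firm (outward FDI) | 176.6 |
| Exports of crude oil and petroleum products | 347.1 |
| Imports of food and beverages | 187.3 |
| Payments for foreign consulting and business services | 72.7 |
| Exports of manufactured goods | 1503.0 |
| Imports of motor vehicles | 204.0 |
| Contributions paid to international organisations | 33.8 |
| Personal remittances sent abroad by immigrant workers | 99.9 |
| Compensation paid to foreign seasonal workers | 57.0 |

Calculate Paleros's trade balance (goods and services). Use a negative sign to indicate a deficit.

1319.0

Goods: -187.3 - 204.0 - 416.2 + 207.9 + 347.1 + 1503.0 = 1250.5
Services: 141.2 - 72.7 = 68.5
Trade balance = 1250.5 + 68.5 = 1319.0
(Excluded from the trade balance — financial account: purchases of foreign government bonds by domestic residents 416.8, increase in resident deposits held at foreign banks 89.2, acquisition of a foreign subsidiary by a resident firm (outward FDI) 176.6; secondary income: contributions paid to international organisations 33.8, personal remittances sent abroad by immigrant workers 99.9; primary income: compensation paid to foreign seasonal workers 57.0.)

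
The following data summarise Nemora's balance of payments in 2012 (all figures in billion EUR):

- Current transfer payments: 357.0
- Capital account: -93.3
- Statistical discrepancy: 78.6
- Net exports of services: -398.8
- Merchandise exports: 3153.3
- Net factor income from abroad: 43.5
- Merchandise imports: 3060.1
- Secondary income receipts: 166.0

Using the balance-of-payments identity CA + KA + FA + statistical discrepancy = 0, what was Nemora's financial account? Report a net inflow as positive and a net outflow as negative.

Goods balance = 3153.3 - 3060.1 = 93.2
Services balance = -398.8
Trade balance (goods + services) = 93.2 + (-398.8) = -305.6
Net primary income = 43.5
Net secondary income = 166.0 - 357.0 = -191.0
Current account = -305.6 + 43.5 + (-191.0) = -453.1
Financial account = -(-453.1 + (-93.3) + 78.6) = 467.8

467.8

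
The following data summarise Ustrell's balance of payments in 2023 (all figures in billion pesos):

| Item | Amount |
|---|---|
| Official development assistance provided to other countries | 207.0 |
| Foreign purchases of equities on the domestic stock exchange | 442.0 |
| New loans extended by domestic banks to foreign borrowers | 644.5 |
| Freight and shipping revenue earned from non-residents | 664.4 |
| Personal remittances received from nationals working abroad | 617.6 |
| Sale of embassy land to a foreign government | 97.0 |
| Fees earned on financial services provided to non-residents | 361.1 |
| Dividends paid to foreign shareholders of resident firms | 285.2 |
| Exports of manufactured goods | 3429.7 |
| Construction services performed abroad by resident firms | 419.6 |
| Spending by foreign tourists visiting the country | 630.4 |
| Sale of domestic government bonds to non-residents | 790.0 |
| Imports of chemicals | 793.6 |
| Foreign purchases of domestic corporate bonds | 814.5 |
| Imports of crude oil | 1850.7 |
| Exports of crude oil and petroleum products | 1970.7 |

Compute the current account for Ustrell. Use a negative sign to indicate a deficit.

Goods: 1970.7 - 793.6 + 3429.7 - 1850.7 = 2756.1
Services: 664.4 + 361.1 + 419.6 + 630.4 = 2075.5
Primary income: -285.2
Secondary income: 617.6 - 207.0 = 410.6
Current account = 2756.1 + 2075.5 + (-285.2) + 410.6 = 4957.0
(Excluded from the current account — financial account: foreign purchases of equities on the domestic stock exchange 442.0, new loans extended by domestic banks to foreign borrowers 644.5, sale of domestic government bonds to non-residents 790.0, foreign purchases of domestic corporate bonds 814.5; capital account: sale of embassy land to a foreign government 97.0.)

4957.0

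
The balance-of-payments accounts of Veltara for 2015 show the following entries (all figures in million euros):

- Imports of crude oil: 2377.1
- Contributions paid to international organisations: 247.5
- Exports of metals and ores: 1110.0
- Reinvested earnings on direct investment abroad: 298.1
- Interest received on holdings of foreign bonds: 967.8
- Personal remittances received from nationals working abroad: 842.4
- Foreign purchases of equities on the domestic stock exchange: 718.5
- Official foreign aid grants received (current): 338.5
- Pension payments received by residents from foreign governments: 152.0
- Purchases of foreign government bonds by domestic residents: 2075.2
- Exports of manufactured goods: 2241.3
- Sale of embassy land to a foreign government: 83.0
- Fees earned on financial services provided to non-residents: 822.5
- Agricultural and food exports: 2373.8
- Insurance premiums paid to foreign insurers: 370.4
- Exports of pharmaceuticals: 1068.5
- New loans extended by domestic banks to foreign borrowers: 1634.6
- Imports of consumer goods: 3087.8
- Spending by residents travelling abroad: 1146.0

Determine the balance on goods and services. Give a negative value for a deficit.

634.8

Goods: 1068.5 - 3087.8 + 1110.0 + 2373.8 - 2377.1 + 2241.3 = 1328.7
Services: 822.5 - 370.4 - 1146.0 = -693.9
Trade balance = 1328.7 + (-693.9) = 634.8
(Excluded from the trade balance — secondary income: contributions paid to international organisations 247.5, personal remittances received from nationals working abroad 842.4, official foreign aid grants received (current) 338.5, pension payments received by residents from foreign governments 152.0; primary income: reinvested earnings on direct investment abroad 298.1, interest received on holdings of foreign bonds 967.8; financial account: foreign purchases of equities on the domestic stock exchange 718.5, purchases of foreign government bonds by domestic residents 2075.2, new loans extended by domestic banks to foreign borrowers 1634.6; capital account: sale of embassy land to a foreign government 83.0.)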